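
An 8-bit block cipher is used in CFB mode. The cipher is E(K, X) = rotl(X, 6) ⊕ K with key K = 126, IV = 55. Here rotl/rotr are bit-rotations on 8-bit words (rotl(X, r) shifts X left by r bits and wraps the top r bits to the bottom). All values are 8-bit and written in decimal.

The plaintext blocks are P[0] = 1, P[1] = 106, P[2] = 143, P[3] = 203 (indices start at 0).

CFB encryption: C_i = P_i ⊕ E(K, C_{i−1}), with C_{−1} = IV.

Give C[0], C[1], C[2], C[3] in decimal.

C[0]: E(K, 55) = 179; 1 ⊕ 179 = 178.
C[1]: E(K, 178) = 210; 106 ⊕ 210 = 184.
C[2]: E(K, 184) = 80; 143 ⊕ 80 = 223.
C[3]: E(K, 223) = 137; 203 ⊕ 137 = 66.

C[0] = 178, C[1] = 184, C[2] = 223, C[3] = 66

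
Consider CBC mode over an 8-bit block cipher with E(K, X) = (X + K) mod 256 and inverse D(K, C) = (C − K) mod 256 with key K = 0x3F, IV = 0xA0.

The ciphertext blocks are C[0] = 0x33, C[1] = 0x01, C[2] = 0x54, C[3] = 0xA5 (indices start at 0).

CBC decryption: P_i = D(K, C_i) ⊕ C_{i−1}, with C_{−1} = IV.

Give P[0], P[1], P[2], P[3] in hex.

P[0] = 0x54, P[1] = 0xF1, P[2] = 0x14, P[3] = 0x32

P[0]: D(K, 0x33) = 0xF4; 0xF4 ⊕ 0xA0 = 0x54.
P[1]: D(K, 0x01) = 0xC2; 0xC2 ⊕ 0x33 = 0xF1.
P[2]: D(K, 0x54) = 0x15; 0x15 ⊕ 0x01 = 0x14.
P[3]: D(K, 0xA5) = 0x66; 0x66 ⊕ 0x54 = 0x32.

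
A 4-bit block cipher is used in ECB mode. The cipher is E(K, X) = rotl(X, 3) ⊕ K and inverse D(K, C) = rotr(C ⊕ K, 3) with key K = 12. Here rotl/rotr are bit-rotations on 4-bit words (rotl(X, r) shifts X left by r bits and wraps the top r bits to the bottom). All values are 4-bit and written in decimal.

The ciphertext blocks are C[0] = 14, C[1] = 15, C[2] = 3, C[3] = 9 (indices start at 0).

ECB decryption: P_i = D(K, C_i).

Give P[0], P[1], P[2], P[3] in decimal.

P[0] = 4, P[1] = 6, P[2] = 15, P[3] = 10

P[0]: D(K, 14) = 4.
P[1]: D(K, 15) = 6.
P[2]: D(K, 3) = 15.
P[3]: D(K, 9) = 10.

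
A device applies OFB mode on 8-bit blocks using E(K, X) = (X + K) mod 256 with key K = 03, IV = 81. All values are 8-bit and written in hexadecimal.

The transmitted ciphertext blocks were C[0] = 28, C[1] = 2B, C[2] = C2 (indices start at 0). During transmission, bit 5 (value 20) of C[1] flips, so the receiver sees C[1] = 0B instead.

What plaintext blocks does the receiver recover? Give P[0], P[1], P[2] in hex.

P[0] = AC, P[1] = 8C, P[2] = 48

OFB decryption: S_i = E(K, S_{i−1}) with S_{−1} = IV; P_i = C_i ⊕ S_i.
Only C[1] changed, to 0B. In OFB, a change in C_i flips the same bit in P_i only; the keystream is unaffected. Decrypting the received ciphertext:
P[0]: S = E(K, 81) = 84; 28 ⊕ 84 = AC.
P[1]: S = E(K, 84) = 87; 0B ⊕ 87 = 8C.
P[2]: S = E(K, 87) = 8A; C2 ⊕ 8A = 48.
Blocks that differ from the original plaintext: P[1].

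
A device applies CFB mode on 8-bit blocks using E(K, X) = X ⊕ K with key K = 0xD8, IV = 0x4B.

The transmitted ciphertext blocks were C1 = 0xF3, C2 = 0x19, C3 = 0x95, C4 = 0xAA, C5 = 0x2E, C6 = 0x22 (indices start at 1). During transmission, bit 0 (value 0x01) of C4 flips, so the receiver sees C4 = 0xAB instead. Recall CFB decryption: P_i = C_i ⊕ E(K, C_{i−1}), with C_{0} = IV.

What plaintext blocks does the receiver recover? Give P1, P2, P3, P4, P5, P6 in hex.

Only C4 changed, to 0xAB. In CFB, a change in C_i flips the same bit in P_i and garbles P_{i+1}. Decrypting the received ciphertext:
P1: E(K, 0x4B) = 0x93; 0xF3 ⊕ 0x93 = 0x60.
P2: E(K, 0xF3) = 0x2B; 0x19 ⊕ 0x2B = 0x32.
P3: E(K, 0x19) = 0xC1; 0x95 ⊕ 0xC1 = 0x54.
P4: E(K, 0x95) = 0x4D; 0xAB ⊕ 0x4D = 0xE6.
P5: E(K, 0xAB) = 0x73; 0x2E ⊕ 0x73 = 0x5D.
P6: E(K, 0x2E) = 0xF6; 0x22 ⊕ 0xF6 = 0xD4.
Blocks that differ from the original plaintext: P4, P5.

P1 = 0x60, P2 = 0x32, P3 = 0x54, P4 = 0xE6, P5 = 0x5D, P6 = 0xD4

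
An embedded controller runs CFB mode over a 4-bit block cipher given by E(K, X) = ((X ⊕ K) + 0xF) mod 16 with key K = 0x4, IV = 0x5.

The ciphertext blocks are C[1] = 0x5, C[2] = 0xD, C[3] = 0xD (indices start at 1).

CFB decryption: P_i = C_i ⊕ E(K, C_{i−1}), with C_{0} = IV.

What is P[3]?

P[3] = 0x5

P[3]: E(K, 0xD) = 0x8; 0xD ⊕ 0x8 = 0x5.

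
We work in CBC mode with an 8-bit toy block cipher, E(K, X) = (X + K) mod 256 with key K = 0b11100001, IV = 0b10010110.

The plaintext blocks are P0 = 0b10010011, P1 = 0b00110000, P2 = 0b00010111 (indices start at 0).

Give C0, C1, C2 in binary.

C0 = 0b11100110, C1 = 0b10110111, C2 = 0b10000001

CBC encryption: C_i = E(K, P_i ⊕ C_{i−1}), with C_{−1} = IV.
C0: P0 ⊕ 0b10010110 = 0b00000101; E(K, 0b00000101) = 0b11100110.
C1: P1 ⊕ 0b11100110 = 0b11010110; E(K, 0b11010110) = 0b10110111.
C2: P2 ⊕ 0b10110111 = 0b10100000; E(K, 0b10100000) = 0b10000001.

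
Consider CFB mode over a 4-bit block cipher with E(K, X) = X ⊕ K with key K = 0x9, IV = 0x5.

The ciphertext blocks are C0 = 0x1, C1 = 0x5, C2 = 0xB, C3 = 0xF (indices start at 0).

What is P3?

P3 = 0xD

CFB decryption: P_i = C_i ⊕ E(K, C_{i−1}), with C_{−1} = IV.
P3: E(K, 0xB) = 0x2; 0xF ⊕ 0x2 = 0xD.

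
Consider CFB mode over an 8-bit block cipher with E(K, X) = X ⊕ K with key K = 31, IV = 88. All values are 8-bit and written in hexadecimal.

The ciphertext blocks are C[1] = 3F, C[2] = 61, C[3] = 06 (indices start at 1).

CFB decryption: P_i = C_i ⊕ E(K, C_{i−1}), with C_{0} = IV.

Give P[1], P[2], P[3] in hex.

P[1] = 86, P[2] = 6F, P[3] = 56

P[1]: E(K, 88) = B9; 3F ⊕ B9 = 86.
P[2]: E(K, 3F) = 0E; 61 ⊕ 0E = 6F.
P[3]: E(K, 61) = 50; 06 ⊕ 50 = 56.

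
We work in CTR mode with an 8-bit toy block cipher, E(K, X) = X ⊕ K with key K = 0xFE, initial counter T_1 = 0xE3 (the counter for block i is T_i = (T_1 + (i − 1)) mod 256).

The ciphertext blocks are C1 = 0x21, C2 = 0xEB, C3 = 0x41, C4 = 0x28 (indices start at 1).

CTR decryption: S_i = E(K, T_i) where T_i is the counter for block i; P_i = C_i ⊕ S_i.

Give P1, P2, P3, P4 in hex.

P1 = 0x3C, P2 = 0xF1, P3 = 0x5A, P4 = 0x30

P1: T = 0xE3, S = E(K, T) = 0x1D; 0x21 ⊕ 0x1D = 0x3C.
P2: T = 0xE4, S = E(K, T) = 0x1A; 0xEB ⊕ 0x1A = 0xF1.
P3: T = 0xE5, S = E(K, T) = 0x1B; 0x41 ⊕ 0x1B = 0x5A.
P4: T = 0xE6, S = E(K, T) = 0x18; 0x28 ⊕ 0x18 = 0x30.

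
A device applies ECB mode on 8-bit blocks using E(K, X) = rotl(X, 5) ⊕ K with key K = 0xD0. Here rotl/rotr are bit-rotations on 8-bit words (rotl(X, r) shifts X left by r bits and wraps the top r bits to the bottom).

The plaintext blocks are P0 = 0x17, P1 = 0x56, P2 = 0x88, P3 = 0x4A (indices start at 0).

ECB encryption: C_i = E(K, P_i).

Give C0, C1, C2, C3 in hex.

C0: E(K, 0x17) = 0x32.
C1: E(K, 0x56) = 0x1A.
C2: E(K, 0x88) = 0xC1.
C3: E(K, 0x4A) = 0x99.

C0 = 0x32, C1 = 0x1A, C2 = 0xC1, C3 = 0x99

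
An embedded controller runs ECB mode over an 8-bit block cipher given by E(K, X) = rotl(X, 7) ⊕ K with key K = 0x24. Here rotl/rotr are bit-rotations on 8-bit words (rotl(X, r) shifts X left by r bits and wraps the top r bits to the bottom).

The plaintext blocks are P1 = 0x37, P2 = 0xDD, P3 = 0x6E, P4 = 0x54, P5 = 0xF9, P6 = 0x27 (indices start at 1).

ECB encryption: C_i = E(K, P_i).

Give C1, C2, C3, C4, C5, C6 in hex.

C1: E(K, 0x37) = 0xBF.
C2: E(K, 0xDD) = 0xCA.
C3: E(K, 0x6E) = 0x13.
C4: E(K, 0x54) = 0x0E.
C5: E(K, 0xF9) = 0xD8.
C6: E(K, 0x27) = 0xB7.

C1 = 0xBF, C2 = 0xCA, C3 = 0x13, C4 = 0x0E, C5 = 0xD8, C6 = 0xB7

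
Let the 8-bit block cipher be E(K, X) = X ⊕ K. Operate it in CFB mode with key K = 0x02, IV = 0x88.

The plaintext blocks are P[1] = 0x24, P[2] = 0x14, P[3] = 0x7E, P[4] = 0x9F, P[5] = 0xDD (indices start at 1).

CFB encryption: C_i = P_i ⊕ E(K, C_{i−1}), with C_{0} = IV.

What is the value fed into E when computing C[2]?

0xAE

C[1]: E(K, 0x88) = 0x8A; 0x24 ⊕ 0x8A = 0xAE.
C[2]: E(K, 0xAE) = 0xAC; 0x14 ⊕ 0xAC = 0xB8.
So the input to E for block [2] is 0xAE.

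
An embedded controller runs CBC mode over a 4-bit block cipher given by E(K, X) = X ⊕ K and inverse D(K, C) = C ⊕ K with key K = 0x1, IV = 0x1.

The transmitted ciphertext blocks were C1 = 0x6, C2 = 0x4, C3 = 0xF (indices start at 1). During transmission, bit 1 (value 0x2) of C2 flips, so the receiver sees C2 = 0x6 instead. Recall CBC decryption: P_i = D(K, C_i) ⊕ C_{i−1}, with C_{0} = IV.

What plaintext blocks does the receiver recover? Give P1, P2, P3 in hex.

Only C2 changed, to 0x6. In CBC, a change in C_i garbles P_i and flips the same bit in P_{i+1}. Decrypting the received ciphertext:
P1: D(K, 0x6) = 0x7; 0x7 ⊕ 0x1 = 0x6.
P2: D(K, 0x6) = 0x7; 0x7 ⊕ 0x6 = 0x1.
P3: D(K, 0xF) = 0xE; 0xE ⊕ 0x6 = 0x8.
Blocks that differ from the original plaintext: P2, P3.

P1 = 0x6, P2 = 0x1, P3 = 0x8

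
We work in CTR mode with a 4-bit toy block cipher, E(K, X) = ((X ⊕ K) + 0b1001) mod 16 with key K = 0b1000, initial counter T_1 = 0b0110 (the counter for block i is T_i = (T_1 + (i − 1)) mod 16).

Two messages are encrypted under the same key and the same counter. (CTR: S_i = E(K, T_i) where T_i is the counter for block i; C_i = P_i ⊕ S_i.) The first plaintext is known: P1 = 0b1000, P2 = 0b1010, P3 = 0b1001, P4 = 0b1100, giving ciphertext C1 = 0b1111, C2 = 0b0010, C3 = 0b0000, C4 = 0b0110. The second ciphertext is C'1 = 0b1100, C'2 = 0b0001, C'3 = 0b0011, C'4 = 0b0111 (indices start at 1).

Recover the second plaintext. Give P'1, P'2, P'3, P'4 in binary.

P'1 = 0b1011, P'2 = 0b1001, P'3 = 0b1010, P'4 = 0b1101

In CTR with a reused counter, both messages share the same keystream S_i, so C_i ⊕ C'_i = P_i ⊕ P'_i and thus P'_i = P_i ⊕ C_i ⊕ C'_i.
P'1: 0b1000 ⊕ 0b1111 ⊕ 0b1100 = 0b1011.
P'2: 0b1010 ⊕ 0b0010 ⊕ 0b0001 = 0b1001.
P'3: 0b1001 ⊕ 0b0000 ⊕ 0b0011 = 0b1010.
P'4: 0b1100 ⊕ 0b0110 ⊕ 0b0111 = 0b1101.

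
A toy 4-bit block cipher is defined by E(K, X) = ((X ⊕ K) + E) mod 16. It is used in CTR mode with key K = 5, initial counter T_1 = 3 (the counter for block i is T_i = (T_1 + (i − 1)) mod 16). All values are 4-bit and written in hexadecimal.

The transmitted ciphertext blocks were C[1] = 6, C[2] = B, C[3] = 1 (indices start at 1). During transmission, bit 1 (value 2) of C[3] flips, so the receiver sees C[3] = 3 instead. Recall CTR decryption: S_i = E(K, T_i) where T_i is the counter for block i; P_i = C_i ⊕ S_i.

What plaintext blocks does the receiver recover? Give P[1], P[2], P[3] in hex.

P[1] = 2, P[2] = 4, P[3] = D

Only C[3] changed, to 3. In CTR, a change in C_i flips the same bit in P_i only; the keystream is unaffected. Decrypting the received ciphertext:
P[1]: T = 3, S = E(K, T) = 4; 6 ⊕ 4 = 2.
P[2]: T = 4, S = E(K, T) = F; B ⊕ F = 4.
P[3]: T = 5, S = E(K, T) = E; 3 ⊕ E = D.
Blocks that differ from the original plaintext: P[3].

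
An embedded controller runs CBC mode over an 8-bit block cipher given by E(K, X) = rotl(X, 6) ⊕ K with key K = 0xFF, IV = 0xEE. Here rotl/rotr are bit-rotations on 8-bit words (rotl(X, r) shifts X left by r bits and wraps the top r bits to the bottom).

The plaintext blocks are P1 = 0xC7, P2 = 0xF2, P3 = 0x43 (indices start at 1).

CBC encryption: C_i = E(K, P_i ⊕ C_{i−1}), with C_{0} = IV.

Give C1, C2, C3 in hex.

C1 = 0xB5, C2 = 0x2E, C3 = 0xA4

C1: P1 ⊕ 0xEE = 0x29; E(K, 0x29) = 0xB5.
C2: P2 ⊕ 0xB5 = 0x47; E(K, 0x47) = 0x2E.
C3: P3 ⊕ 0x2E = 0x6D; E(K, 0x6D) = 0xA4.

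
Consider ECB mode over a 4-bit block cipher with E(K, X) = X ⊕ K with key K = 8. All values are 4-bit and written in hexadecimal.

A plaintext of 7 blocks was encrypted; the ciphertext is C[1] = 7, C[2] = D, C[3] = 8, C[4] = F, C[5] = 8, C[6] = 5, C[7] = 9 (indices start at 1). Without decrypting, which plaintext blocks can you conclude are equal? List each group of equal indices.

ECB encrypts each block independently with the same key, so equal ciphertext blocks imply equal plaintext blocks.
C[3] = C[5] = 8, so P[3] = P[5].

P[3] = P[5]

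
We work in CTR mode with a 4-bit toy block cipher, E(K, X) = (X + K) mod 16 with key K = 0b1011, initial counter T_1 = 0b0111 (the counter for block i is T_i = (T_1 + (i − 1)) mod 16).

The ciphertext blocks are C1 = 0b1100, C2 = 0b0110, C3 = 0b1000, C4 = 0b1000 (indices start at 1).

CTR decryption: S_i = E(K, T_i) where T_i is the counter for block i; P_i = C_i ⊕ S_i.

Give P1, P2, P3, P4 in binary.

P1: T = 0b0111, S = E(K, T) = 0b0010; 0b1100 ⊕ 0b0010 = 0b1110.
P2: T = 0b1000, S = E(K, T) = 0b0011; 0b0110 ⊕ 0b0011 = 0b0101.
P3: T = 0b1001, S = E(K, T) = 0b0100; 0b1000 ⊕ 0b0100 = 0b1100.
P4: T = 0b1010, S = E(K, T) = 0b0101; 0b1000 ⊕ 0b0101 = 0b1101.

P1 = 0b1110, P2 = 0b0101, P3 = 0b1100, P4 = 0b1101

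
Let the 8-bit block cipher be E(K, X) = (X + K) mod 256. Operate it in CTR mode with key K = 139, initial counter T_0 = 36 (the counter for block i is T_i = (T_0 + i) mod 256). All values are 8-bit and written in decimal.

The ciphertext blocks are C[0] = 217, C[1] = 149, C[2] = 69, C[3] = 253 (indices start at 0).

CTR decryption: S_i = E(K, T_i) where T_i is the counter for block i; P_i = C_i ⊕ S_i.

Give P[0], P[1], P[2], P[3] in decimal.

P[0] = 118, P[1] = 37, P[2] = 244, P[3] = 79

P[0]: T = 36, S = E(K, T) = 175; 217 ⊕ 175 = 118.
P[1]: T = 37, S = E(K, T) = 176; 149 ⊕ 176 = 37.
P[2]: T = 38, S = E(K, T) = 177; 69 ⊕ 177 = 244.
P[3]: T = 39, S = E(K, T) = 178; 253 ⊕ 178 = 79.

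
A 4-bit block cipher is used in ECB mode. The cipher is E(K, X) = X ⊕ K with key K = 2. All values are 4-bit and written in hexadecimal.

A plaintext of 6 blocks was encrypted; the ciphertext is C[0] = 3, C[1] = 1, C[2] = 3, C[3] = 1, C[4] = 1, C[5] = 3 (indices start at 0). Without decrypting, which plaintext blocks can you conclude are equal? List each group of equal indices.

ECB encrypts each block independently with the same key, so equal ciphertext blocks imply equal plaintext blocks.
C[0] = C[2] = C[5] = 3, so P[0] = P[2] = P[5].
C[1] = C[3] = C[4] = 1, so P[1] = P[3] = P[4].

P[0] = P[2] = P[5]; P[1] = P[3] = P[4]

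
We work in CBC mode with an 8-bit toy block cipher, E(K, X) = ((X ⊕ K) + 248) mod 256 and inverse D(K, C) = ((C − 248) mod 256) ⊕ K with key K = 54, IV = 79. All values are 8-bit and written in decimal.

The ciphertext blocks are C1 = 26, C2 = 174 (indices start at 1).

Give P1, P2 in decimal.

CBC decryption: P_i = D(K, C_i) ⊕ C_{i−1}, with C_{0} = IV.
P1: D(K, 26) = 20; 20 ⊕ 79 = 91.
P2: D(K, 174) = 128; 128 ⊕ 26 = 154.

P1 = 91, P2 = 154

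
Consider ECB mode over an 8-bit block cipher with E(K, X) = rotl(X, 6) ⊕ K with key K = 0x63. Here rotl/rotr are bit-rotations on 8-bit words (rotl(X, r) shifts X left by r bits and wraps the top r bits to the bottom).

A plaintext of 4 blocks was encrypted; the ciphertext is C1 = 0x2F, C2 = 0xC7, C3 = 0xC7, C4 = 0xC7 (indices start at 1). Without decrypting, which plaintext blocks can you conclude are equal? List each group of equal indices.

P2 = P3 = P4

ECB encrypts each block independently with the same key, so equal ciphertext blocks imply equal plaintext blocks.
C2 = C3 = C4 = 0xC7, so P2 = P3 = P4.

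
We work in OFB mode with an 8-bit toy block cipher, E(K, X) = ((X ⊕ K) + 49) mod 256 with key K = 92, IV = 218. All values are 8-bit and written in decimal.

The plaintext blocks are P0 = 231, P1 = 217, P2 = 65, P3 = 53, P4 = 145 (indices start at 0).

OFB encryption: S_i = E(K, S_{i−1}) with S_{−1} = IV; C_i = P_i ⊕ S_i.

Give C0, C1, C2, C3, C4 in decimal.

C0 = 80, C1 = 197, C2 = 48, C3 = 107, C4 = 162

C0: S = E(K, 218) = 183; 231 ⊕ 183 = 80.
C1: S = E(K, 183) = 28; 217 ⊕ 28 = 197.
C2: S = E(K, 28) = 113; 65 ⊕ 113 = 48.
C3: S = E(K, 113) = 94; 53 ⊕ 94 = 107.
C4: S = E(K, 94) = 51; 145 ⊕ 51 = 162.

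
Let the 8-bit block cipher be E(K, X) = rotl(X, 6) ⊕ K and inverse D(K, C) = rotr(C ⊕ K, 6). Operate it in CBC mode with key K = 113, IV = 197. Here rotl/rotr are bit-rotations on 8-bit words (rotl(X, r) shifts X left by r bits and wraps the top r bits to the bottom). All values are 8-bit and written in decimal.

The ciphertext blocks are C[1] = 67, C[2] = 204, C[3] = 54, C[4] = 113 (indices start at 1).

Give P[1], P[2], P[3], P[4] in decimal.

P[1] = 13, P[2] = 181, P[3] = 209, P[4] = 54

CBC decryption: P_i = D(K, C_i) ⊕ C_{i−1}, with C_{0} = IV.
P[1]: D(K, 67) = 200; 200 ⊕ 197 = 13.
P[2]: D(K, 204) = 246; 246 ⊕ 67 = 181.
P[3]: D(K, 54) = 29; 29 ⊕ 204 = 209.
P[4]: D(K, 113) = 0; 0 ⊕ 54 = 54.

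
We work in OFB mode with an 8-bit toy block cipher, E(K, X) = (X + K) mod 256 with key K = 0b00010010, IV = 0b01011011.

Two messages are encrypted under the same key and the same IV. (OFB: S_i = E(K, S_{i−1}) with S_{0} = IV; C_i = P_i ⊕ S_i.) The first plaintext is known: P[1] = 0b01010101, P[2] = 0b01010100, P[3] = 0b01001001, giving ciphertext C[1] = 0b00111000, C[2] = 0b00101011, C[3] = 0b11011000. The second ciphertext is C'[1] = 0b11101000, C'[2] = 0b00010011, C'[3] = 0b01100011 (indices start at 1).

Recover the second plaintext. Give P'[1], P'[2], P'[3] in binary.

P'[1] = 0b10000101, P'[2] = 0b01101100, P'[3] = 0b11110010

In OFB with a reused IV, both messages share the same keystream S_i, so C_i ⊕ C'_i = P_i ⊕ P'_i and thus P'_i = P_i ⊕ C_i ⊕ C'_i.
P'[1]: 0b01010101 ⊕ 0b00111000 ⊕ 0b11101000 = 0b10000101.
P'[2]: 0b01010100 ⊕ 0b00101011 ⊕ 0b00010011 = 0b01101100.
P'[3]: 0b01001001 ⊕ 0b11011000 ⊕ 0b01100011 = 0b11110010.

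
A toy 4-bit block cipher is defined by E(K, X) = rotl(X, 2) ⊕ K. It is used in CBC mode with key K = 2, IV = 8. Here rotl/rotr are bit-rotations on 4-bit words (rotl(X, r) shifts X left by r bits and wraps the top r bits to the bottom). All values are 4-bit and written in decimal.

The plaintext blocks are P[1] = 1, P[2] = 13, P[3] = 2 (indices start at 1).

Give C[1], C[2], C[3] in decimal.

CBC encryption: C_i = E(K, P_i ⊕ C_{i−1}), with C_{0} = IV.
C[1]: P[1] ⊕ 8 = 9; E(K, 9) = 4.
C[2]: P[2] ⊕ 4 = 9; E(K, 9) = 4.
C[3]: P[3] ⊕ 4 = 6; E(K, 6) = 11.

C[1] = 4, C[2] = 4, C[3] = 11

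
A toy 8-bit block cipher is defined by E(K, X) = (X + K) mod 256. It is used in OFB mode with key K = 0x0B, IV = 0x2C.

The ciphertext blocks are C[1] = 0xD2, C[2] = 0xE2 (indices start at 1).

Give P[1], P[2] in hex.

OFB decryption: S_i = E(K, S_{i−1}) with S_{0} = IV; P_i = C_i ⊕ S_i.
P[1]: S = E(K, 0x2C) = 0x37; 0xD2 ⊕ 0x37 = 0xE5.
P[2]: S = E(K, 0x37) = 0x42; 0xE2 ⊕ 0x42 = 0xA0.

P[1] = 0xE5, P[2] = 0xA0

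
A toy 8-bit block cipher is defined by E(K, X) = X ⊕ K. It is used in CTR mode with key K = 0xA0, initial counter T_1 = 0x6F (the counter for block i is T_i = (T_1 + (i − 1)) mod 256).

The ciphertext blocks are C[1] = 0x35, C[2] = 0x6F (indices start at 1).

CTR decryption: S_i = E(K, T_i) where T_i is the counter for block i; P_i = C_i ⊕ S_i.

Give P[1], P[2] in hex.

P[1]: T = 0x6F, S = E(K, T) = 0xCF; 0x35 ⊕ 0xCF = 0xFA.
P[2]: T = 0x70, S = E(K, T) = 0xD0; 0x6F ⊕ 0xD0 = 0xBF.

P[1] = 0xFA, P[2] = 0xBF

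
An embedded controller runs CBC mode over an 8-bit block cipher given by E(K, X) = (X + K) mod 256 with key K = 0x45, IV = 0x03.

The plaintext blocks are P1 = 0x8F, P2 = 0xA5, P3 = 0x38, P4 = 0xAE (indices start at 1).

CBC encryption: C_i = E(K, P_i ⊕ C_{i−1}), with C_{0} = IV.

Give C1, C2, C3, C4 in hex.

C1: P1 ⊕ 0x03 = 0x8C; E(K, 0x8C) = 0xD1.
C2: P2 ⊕ 0xD1 = 0x74; E(K, 0x74) = 0xB9.
C3: P3 ⊕ 0xB9 = 0x81; E(K, 0x81) = 0xC6.
C4: P4 ⊕ 0xC6 = 0x68; E(K, 0x68) = 0xAD.

C1 = 0xD1, C2 = 0xB9, C3 = 0xC6, C4 = 0xAD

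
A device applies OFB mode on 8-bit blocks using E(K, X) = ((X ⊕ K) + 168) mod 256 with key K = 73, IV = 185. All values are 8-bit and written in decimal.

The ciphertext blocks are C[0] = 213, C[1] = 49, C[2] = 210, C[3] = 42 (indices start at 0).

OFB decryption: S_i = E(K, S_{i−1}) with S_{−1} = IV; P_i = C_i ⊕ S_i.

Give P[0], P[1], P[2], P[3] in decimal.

P[0]: S = E(K, 185) = 152; 213 ⊕ 152 = 77.
P[1]: S = E(K, 152) = 121; 49 ⊕ 121 = 72.
P[2]: S = E(K, 121) = 216; 210 ⊕ 216 = 10.
P[3]: S = E(K, 216) = 57; 42 ⊕ 57 = 19.

P[0] = 77, P[1] = 72, P[2] = 10, P[3] = 19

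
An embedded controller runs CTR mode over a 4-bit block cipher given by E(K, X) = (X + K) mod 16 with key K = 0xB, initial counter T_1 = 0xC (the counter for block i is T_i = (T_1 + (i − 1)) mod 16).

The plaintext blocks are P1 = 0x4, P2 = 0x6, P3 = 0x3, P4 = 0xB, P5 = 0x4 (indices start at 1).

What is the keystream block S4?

CTR encryption: S_i = E(K, T_i) where T_i is the counter for block i; C_i = P_i ⊕ S_i.
C1: T = 0xC, S = E(K, T) = 0x7; 0x4 ⊕ 0x7 = 0x3.
C2: T = 0xD, S = E(K, T) = 0x8; 0x6 ⊕ 0x8 = 0xE.
C3: T = 0xE, S = E(K, T) = 0x9; 0x3 ⊕ 0x9 = 0xA.
C4: T = 0xF, S = E(K, T) = 0xA; 0xB ⊕ 0xA = 0x1.
So S4 = 0xA.

0xA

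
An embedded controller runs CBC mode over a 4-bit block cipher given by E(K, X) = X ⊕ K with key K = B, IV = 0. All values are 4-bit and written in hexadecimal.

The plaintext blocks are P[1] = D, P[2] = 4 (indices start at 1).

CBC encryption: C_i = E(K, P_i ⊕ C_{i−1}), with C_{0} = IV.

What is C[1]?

C[1]: P[1] ⊕ 0 = D; E(K, D) = 6.

C[1] = 6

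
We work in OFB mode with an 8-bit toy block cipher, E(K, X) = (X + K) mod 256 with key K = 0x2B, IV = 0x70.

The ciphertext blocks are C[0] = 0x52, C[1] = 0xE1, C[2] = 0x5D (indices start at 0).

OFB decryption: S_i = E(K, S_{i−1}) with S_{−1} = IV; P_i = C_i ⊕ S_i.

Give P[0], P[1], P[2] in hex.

P[0] = 0xC9, P[1] = 0x27, P[2] = 0xAC

P[0]: S = E(K, 0x70) = 0x9B; 0x52 ⊕ 0x9B = 0xC9.
P[1]: S = E(K, 0x9B) = 0xC6; 0xE1 ⊕ 0xC6 = 0x27.
P[2]: S = E(K, 0xC6) = 0xF1; 0x5D ⊕ 0xF1 = 0xAC.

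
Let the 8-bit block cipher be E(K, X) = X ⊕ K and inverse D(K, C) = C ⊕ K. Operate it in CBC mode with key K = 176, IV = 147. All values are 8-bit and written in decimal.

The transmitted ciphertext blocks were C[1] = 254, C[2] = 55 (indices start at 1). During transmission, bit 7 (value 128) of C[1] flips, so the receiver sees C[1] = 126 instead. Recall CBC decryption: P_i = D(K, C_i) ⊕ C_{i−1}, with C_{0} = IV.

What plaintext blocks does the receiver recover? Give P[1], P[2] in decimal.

P[1] = 93, P[2] = 249

Only C[1] changed, to 126. In CBC, a change in C_i garbles P_i and flips the same bit in P_{i+1}. Decrypting the received ciphertext:
P[1]: D(K, 126) = 206; 206 ⊕ 147 = 93.
P[2]: D(K, 55) = 135; 135 ⊕ 126 = 249.
Blocks that differ from the original plaintext: P[1], P[2].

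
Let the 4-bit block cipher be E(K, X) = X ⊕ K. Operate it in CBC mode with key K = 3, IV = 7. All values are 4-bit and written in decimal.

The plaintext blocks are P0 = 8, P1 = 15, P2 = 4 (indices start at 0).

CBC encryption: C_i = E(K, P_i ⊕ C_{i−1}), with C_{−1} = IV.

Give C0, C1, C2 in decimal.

C0: P0 ⊕ 7 = 15; E(K, 15) = 12.
C1: P1 ⊕ 12 = 3; E(K, 3) = 0.
C2: P2 ⊕ 0 = 4; E(K, 4) = 7.

C0 = 12, C1 = 0, C2 = 7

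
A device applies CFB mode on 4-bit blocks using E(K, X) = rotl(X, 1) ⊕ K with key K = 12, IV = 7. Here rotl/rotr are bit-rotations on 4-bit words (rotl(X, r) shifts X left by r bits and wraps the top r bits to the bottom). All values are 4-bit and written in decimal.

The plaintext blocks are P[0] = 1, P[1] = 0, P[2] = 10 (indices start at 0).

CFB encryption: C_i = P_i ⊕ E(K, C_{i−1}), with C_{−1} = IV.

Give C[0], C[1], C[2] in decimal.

C[0] = 3, C[1] = 10, C[2] = 3

C[0]: E(K, 7) = 2; 1 ⊕ 2 = 3.
C[1]: E(K, 3) = 10; 0 ⊕ 10 = 10.
C[2]: E(K, 10) = 9; 10 ⊕ 9 = 3.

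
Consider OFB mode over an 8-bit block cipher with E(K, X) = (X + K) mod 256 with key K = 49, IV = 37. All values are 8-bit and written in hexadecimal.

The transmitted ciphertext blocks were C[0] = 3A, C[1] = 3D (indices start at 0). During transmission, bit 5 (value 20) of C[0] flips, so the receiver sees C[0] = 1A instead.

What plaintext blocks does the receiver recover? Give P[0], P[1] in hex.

OFB decryption: S_i = E(K, S_{i−1}) with S_{−1} = IV; P_i = C_i ⊕ S_i.
Only C[0] changed, to 1A. In OFB, a change in C_i flips the same bit in P_i only; the keystream is unaffected. Decrypting the received ciphertext:
P[0]: S = E(K, 37) = 80; 1A ⊕ 80 = 9A.
P[1]: S = E(K, 80) = C9; 3D ⊕ C9 = F4.
Blocks that differ from the original plaintext: P[0].

P[0] = 9A, P[1] = F4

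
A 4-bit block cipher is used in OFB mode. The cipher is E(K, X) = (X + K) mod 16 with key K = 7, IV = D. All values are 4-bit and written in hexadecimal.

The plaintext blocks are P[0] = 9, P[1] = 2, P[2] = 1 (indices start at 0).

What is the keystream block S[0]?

OFB encryption: S_i = E(K, S_{i−1}) with S_{−1} = IV; C_i = P_i ⊕ S_i.
C[0]: S = E(K, D) = 4; 9 ⊕ 4 = D.
So S[0] = 4.

4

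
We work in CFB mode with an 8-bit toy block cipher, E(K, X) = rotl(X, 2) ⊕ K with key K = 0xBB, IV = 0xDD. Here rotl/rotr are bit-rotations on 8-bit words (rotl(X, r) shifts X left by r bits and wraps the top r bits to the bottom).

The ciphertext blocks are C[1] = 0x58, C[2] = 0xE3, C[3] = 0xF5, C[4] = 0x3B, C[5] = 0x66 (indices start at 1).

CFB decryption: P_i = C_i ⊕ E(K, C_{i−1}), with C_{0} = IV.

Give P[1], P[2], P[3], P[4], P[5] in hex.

P[1] = 0x94, P[2] = 0x39, P[3] = 0xC1, P[4] = 0x57, P[5] = 0x31

P[1]: E(K, 0xDD) = 0xCC; 0x58 ⊕ 0xCC = 0x94.
P[2]: E(K, 0x58) = 0xDA; 0xE3 ⊕ 0xDA = 0x39.
P[3]: E(K, 0xE3) = 0x34; 0xF5 ⊕ 0x34 = 0xC1.
P[4]: E(K, 0xF5) = 0x6C; 0x3B ⊕ 0x6C = 0x57.
P[5]: E(K, 0x3B) = 0x57; 0x66 ⊕ 0x57 = 0x31.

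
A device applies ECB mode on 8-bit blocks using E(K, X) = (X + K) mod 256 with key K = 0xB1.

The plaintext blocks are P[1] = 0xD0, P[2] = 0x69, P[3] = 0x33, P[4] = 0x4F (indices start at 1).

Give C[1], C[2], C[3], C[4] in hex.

ECB encryption: C_i = E(K, P_i).
C[1]: E(K, 0xD0) = 0x81.
C[2]: E(K, 0x69) = 0x1A.
C[3]: E(K, 0x33) = 0xE4.
C[4]: E(K, 0x4F) = 0x00.

C[1] = 0x81, C[2] = 0x1A, C[3] = 0xE4, C[4] = 0x00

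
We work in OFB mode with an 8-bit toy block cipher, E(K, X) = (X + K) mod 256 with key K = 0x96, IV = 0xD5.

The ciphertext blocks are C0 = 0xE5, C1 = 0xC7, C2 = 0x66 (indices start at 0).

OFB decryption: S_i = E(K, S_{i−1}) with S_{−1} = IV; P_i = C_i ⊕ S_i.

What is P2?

P0: S = E(K, 0xD5) = 0x6B; 0xE5 ⊕ 0x6B = 0x8E.
P1: S = E(K, 0x6B) = 0x01; 0xC7 ⊕ 0x01 = 0xC6.
P2: S = E(K, 0x01) = 0x97; 0x66 ⊕ 0x97 = 0xF1.

P2 = 0xF1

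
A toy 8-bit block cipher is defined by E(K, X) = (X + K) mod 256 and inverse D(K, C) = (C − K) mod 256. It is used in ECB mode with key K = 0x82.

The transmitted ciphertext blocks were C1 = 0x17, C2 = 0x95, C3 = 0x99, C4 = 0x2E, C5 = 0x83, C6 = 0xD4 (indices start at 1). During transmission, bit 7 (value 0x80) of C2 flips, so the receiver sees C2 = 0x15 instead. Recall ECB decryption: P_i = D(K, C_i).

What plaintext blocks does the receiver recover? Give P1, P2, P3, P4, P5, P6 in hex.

Only C2 changed, to 0x15. In ECB, a change in C_i affects only P_i. Decrypting the received ciphertext:
P1: D(K, 0x17) = 0x95.
P2: D(K, 0x15) = 0x93.
P3: D(K, 0x99) = 0x17.
P4: D(K, 0x2E) = 0xAC.
P5: D(K, 0x83) = 0x01.
P6: D(K, 0xD4) = 0x52.
Blocks that differ from the original plaintext: P2.

P1 = 0x95, P2 = 0x93, P3 = 0x17, P4 = 0xAC, P5 = 0x01, P6 = 0x52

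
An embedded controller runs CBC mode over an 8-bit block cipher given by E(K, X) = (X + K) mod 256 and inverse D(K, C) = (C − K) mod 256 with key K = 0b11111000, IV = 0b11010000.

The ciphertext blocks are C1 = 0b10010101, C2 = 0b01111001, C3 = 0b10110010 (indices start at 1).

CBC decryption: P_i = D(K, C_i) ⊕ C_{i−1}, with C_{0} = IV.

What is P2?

P2: D(K, 0b01111001) = 0b10000001; 0b10000001 ⊕ 0b10010101 = 0b00010100.

P2 = 0b00010100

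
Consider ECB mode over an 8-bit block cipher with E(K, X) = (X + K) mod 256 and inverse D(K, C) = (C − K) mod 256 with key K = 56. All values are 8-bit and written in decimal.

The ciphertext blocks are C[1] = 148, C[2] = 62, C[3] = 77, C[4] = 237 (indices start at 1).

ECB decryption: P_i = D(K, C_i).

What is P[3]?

P[3] = 21

P[3]: D(K, 77) = 21.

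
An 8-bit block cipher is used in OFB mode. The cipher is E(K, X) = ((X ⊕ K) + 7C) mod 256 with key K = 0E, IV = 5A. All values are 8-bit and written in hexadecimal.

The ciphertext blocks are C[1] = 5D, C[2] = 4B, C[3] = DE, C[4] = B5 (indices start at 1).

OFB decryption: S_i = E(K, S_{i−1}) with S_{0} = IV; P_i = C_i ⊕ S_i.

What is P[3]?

P[1]: S = E(K, 5A) = D0; 5D ⊕ D0 = 8D.
P[2]: S = E(K, D0) = 5A; 4B ⊕ 5A = 11.
P[3]: S = E(K, 5A) = D0; DE ⊕ D0 = 0E.

P[3] = 0E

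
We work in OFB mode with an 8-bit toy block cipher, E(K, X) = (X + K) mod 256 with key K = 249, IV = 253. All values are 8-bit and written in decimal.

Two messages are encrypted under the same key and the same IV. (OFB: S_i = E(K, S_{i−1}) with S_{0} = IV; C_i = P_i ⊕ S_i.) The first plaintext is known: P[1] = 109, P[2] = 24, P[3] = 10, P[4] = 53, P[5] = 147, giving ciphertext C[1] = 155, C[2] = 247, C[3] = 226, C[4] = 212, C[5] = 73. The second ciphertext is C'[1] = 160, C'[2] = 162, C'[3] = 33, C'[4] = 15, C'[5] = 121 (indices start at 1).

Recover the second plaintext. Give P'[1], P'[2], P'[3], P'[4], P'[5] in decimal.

P'[1] = 86, P'[2] = 77, P'[3] = 201, P'[4] = 238, P'[5] = 163

In OFB with a reused IV, both messages share the same keystream S_i, so C_i ⊕ C'_i = P_i ⊕ P'_i and thus P'_i = P_i ⊕ C_i ⊕ C'_i.
P'[1]: 109 ⊕ 155 ⊕ 160 = 86.
P'[2]: 24 ⊕ 247 ⊕ 162 = 77.
P'[3]: 10 ⊕ 226 ⊕ 33 = 201.
P'[4]: 53 ⊕ 212 ⊕ 15 = 238.
P'[5]: 147 ⊕ 73 ⊕ 121 = 163.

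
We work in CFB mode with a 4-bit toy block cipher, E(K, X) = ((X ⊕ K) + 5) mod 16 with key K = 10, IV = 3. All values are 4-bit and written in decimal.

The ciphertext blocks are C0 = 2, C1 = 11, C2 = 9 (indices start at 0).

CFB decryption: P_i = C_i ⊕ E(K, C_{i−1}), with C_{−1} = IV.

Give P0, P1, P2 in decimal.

P0: E(K, 3) = 14; 2 ⊕ 14 = 12.
P1: E(K, 2) = 13; 11 ⊕ 13 = 6.
P2: E(K, 11) = 6; 9 ⊕ 6 = 15.

P0 = 12, P1 = 6, P2 = 15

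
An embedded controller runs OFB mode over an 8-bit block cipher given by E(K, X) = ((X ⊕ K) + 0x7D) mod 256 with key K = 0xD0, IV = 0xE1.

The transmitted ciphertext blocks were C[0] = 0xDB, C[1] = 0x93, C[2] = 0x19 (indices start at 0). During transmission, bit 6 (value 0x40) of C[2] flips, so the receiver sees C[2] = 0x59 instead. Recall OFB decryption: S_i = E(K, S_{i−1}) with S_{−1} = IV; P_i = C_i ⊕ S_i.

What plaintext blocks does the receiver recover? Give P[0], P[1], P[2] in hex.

P[0] = 0x75, P[1] = 0x68, P[2] = 0xF1

Only C[2] changed, to 0x59. In OFB, a change in C_i flips the same bit in P_i only; the keystream is unaffected. Decrypting the received ciphertext:
P[0]: S = E(K, 0xE1) = 0xAE; 0xDB ⊕ 0xAE = 0x75.
P[1]: S = E(K, 0xAE) = 0xFB; 0x93 ⊕ 0xFB = 0x68.
P[2]: S = E(K, 0xFB) = 0xA8; 0x59 ⊕ 0xA8 = 0xF1.
Blocks that differ from the original plaintext: P[2].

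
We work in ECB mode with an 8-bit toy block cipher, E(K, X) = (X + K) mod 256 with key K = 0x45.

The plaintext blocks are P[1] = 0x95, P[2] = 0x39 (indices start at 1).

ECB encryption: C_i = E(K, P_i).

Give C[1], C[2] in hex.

C[1] = 0xDA, C[2] = 0x7E

C[1]: E(K, 0x95) = 0xDA.
C[2]: E(K, 0x39) = 0x7E.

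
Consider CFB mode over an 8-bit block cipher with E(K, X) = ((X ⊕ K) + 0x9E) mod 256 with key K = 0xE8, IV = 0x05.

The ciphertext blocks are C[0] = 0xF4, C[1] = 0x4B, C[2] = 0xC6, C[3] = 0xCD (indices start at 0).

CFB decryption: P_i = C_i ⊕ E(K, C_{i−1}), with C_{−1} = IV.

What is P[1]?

P[1]: E(K, 0xF4) = 0xBA; 0x4B ⊕ 0xBA = 0xF1.

P[1] = 0xF1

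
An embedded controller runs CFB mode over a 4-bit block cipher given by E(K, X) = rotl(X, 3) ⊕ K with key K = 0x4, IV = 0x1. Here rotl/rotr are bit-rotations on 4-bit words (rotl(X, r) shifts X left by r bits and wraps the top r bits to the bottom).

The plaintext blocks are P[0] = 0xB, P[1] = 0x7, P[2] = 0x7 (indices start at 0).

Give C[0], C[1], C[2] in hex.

C[0] = 0x7, C[1] = 0x8, C[2] = 0x7

CFB encryption: C_i = P_i ⊕ E(K, C_{i−1}), with C_{−1} = IV.
C[0]: E(K, 0x1) = 0xC; 0xB ⊕ 0xC = 0x7.
C[1]: E(K, 0x7) = 0xF; 0x7 ⊕ 0xF = 0x8.
C[2]: E(K, 0x8) = 0x0; 0x7 ⊕ 0x0 = 0x7.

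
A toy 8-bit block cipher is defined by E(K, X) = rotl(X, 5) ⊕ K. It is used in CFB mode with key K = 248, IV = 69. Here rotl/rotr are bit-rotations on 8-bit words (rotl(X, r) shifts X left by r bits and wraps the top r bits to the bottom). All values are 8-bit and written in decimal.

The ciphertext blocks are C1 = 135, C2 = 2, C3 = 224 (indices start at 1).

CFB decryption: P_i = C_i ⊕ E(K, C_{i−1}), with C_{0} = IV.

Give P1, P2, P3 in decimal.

P1 = 215, P2 = 10, P3 = 88

P1: E(K, 69) = 80; 135 ⊕ 80 = 215.
P2: E(K, 135) = 8; 2 ⊕ 8 = 10.
P3: E(K, 2) = 184; 224 ⊕ 184 = 88.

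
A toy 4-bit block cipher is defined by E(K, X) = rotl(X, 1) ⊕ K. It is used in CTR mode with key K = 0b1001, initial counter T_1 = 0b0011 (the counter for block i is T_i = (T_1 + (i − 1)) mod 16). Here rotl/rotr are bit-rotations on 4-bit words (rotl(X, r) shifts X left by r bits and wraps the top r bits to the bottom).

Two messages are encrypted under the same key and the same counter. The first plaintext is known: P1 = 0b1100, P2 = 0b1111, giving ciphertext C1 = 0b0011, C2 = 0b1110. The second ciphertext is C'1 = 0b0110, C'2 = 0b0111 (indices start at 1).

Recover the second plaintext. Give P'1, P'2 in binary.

In CTR with a reused counter, both messages share the same keystream S_i, so C_i ⊕ C'_i = P_i ⊕ P'_i and thus P'_i = P_i ⊕ C_i ⊕ C'_i.
P'1: 0b1100 ⊕ 0b0011 ⊕ 0b0110 = 0b1001.
P'2: 0b1111 ⊕ 0b1110 ⊕ 0b0111 = 0b0110.

P'1 = 0b1001, P'2 = 0b0110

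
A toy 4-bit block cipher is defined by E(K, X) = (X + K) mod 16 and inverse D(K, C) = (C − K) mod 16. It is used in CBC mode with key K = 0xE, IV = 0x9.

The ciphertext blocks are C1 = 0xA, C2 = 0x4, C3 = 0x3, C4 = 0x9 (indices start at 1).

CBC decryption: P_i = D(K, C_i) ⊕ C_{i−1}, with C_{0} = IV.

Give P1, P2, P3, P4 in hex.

P1 = 0x5, P2 = 0xC, P3 = 0x1, P4 = 0x8

P1: D(K, 0xA) = 0xC; 0xC ⊕ 0x9 = 0x5.
P2: D(K, 0x4) = 0x6; 0x6 ⊕ 0xA = 0xC.
P3: D(K, 0x3) = 0x5; 0x5 ⊕ 0x4 = 0x1.
P4: D(K, 0x9) = 0xB; 0xB ⊕ 0x3 = 0x8.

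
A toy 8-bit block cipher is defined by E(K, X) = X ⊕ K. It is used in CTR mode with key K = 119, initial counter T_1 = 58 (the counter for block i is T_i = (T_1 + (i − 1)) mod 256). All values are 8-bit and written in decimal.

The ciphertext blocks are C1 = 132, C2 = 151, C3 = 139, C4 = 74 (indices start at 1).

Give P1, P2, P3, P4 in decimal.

CTR decryption: S_i = E(K, T_i) where T_i is the counter for block i; P_i = C_i ⊕ S_i.
P1: T = 58, S = E(K, T) = 77; 132 ⊕ 77 = 201.
P2: T = 59, S = E(K, T) = 76; 151 ⊕ 76 = 219.
P3: T = 60, S = E(K, T) = 75; 139 ⊕ 75 = 192.
P4: T = 61, S = E(K, T) = 74; 74 ⊕ 74 = 0.

P1 = 201, P2 = 219, P3 = 192, P4 = 0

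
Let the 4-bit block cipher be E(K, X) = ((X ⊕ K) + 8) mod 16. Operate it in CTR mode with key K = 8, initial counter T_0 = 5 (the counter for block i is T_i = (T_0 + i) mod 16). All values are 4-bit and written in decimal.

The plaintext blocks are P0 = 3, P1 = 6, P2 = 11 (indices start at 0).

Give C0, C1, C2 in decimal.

C0 = 6, C1 = 0, C2 = 12

CTR encryption: S_i = E(K, T_i) where T_i is the counter for block i; C_i = P_i ⊕ S_i.
C0: T = 5, S = E(K, T) = 5; 3 ⊕ 5 = 6.
C1: T = 6, S = E(K, T) = 6; 6 ⊕ 6 = 0.
C2: T = 7, S = E(K, T) = 7; 11 ⊕ 7 = 12.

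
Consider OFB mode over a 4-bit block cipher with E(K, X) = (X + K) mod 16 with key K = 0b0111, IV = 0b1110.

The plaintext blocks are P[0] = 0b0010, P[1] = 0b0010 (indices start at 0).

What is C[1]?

OFB encryption: S_i = E(K, S_{i−1}) with S_{−1} = IV; C_i = P_i ⊕ S_i.
C[0]: S = E(K, 0b1110) = 0b0101; 0b0010 ⊕ 0b0101 = 0b0111.
C[1]: S = E(K, 0b0101) = 0b1100; 0b0010 ⊕ 0b1100 = 0b1110.

C[1] = 0b1110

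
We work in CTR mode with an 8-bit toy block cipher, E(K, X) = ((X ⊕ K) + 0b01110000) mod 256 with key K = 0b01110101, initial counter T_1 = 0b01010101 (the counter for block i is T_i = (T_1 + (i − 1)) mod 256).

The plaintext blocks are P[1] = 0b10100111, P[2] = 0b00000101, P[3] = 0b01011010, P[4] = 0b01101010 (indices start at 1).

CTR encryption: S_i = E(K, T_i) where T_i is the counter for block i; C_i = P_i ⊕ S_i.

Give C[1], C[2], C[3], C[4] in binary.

C[1]: T = 0b01010101, S = E(K, T) = 0b10010000; 0b10100111 ⊕ 0b10010000 = 0b00110111.
C[2]: T = 0b01010110, S = E(K, T) = 0b10010011; 0b00000101 ⊕ 0b10010011 = 0b10010110.
C[3]: T = 0b01010111, S = E(K, T) = 0b10010010; 0b01011010 ⊕ 0b10010010 = 0b11001000.
C[4]: T = 0b01011000, S = E(K, T) = 0b10011101; 0b01101010 ⊕ 0b10011101 = 0b11110111.

C[1] = 0b00110111, C[2] = 0b10010110, C[3] = 0b11001000, C[4] = 0b11110111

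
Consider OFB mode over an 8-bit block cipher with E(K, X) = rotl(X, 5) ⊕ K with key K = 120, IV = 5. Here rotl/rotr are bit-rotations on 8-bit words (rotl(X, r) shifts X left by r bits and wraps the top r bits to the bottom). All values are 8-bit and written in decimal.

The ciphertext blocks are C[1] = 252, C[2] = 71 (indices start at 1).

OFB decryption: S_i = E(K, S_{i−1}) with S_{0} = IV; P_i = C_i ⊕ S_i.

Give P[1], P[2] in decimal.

P[1] = 36, P[2] = 36

P[1]: S = E(K, 5) = 216; 252 ⊕ 216 = 36.
P[2]: S = E(K, 216) = 99; 71 ⊕ 99 = 36.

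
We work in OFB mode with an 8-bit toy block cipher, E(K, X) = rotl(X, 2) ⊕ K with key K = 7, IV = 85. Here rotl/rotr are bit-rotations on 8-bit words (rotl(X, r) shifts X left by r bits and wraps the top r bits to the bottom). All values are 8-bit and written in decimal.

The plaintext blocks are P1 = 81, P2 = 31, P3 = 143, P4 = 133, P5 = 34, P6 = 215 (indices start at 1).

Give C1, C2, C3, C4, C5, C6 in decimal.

OFB encryption: S_i = E(K, S_{i−1}) with S_{0} = IV; C_i = P_i ⊕ S_i.
C1: S = E(K, 85) = 82; 81 ⊕ 82 = 3.
C2: S = E(K, 82) = 78; 31 ⊕ 78 = 81.
C3: S = E(K, 78) = 62; 143 ⊕ 62 = 177.
C4: S = E(K, 62) = 255; 133 ⊕ 255 = 122.
C5: S = E(K, 255) = 248; 34 ⊕ 248 = 218.
C6: S = E(K, 248) = 228; 215 ⊕ 228 = 51.

C1 = 3, C2 = 81, C3 = 177, C4 = 122, C5 = 218, C6 = 51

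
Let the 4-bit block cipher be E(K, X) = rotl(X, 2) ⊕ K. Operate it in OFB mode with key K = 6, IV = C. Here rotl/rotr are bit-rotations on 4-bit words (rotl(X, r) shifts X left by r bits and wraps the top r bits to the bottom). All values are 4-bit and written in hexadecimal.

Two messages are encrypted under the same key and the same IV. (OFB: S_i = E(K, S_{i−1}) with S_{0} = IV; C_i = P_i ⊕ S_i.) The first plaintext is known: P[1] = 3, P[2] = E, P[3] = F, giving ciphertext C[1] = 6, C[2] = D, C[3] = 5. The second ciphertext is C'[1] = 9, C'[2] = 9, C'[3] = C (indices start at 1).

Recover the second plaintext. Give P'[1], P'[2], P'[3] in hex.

P'[1] = C, P'[2] = A, P'[3] = 6

In OFB with a reused IV, both messages share the same keystream S_i, so C_i ⊕ C'_i = P_i ⊕ P'_i and thus P'_i = P_i ⊕ C_i ⊕ C'_i.
P'[1]: 3 ⊕ 6 ⊕ 9 = C.
P'[2]: E ⊕ D ⊕ 9 = A.
P'[3]: F ⊕ 5 ⊕ C = 6.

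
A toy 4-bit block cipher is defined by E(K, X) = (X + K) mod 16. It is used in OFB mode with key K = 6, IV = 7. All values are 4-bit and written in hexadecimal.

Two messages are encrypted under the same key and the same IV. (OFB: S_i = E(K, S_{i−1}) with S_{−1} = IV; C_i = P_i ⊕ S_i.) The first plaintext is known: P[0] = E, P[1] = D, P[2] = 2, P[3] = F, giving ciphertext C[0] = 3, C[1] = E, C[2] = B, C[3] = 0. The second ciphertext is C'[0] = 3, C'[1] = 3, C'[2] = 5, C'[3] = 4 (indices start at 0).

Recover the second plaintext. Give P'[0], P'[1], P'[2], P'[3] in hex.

In OFB with a reused IV, both messages share the same keystream S_i, so C_i ⊕ C'_i = P_i ⊕ P'_i and thus P'_i = P_i ⊕ C_i ⊕ C'_i.
P'[0]: E ⊕ 3 ⊕ 3 = E.
P'[1]: D ⊕ E ⊕ 3 = 0.
P'[2]: 2 ⊕ B ⊕ 5 = C.
P'[3]: F ⊕ 0 ⊕ 4 = B.

P'[0] = E, P'[1] = 0, P'[2] = C, P'[3] = B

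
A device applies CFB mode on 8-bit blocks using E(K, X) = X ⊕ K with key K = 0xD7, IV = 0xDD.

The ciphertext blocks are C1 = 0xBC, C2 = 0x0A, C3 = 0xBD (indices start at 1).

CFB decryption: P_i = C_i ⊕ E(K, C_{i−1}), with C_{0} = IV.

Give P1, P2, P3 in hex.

P1: E(K, 0xDD) = 0x0A; 0xBC ⊕ 0x0A = 0xB6.
P2: E(K, 0xBC) = 0x6B; 0x0A ⊕ 0x6B = 0x61.
P3: E(K, 0x0A) = 0xDD; 0xBD ⊕ 0xDD = 0x60.

P1 = 0xB6, P2 = 0x61, P3 = 0x60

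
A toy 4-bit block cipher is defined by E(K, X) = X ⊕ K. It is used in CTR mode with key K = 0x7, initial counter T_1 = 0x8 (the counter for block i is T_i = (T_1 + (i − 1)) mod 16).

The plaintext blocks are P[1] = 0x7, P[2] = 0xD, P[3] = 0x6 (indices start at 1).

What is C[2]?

C[2] = 0x3

CTR encryption: S_i = E(K, T_i) where T_i is the counter for block i; C_i = P_i ⊕ S_i.
C[1]: T = 0x8, S = E(K, T) = 0xF; 0x7 ⊕ 0xF = 0x8.
C[2]: T = 0x9, S = E(K, T) = 0xE; 0xD ⊕ 0xE = 0x3.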